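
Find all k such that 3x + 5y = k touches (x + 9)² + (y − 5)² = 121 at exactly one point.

The line touches the circle iff its distance from (−9, 5) is 11:
|3·(−9) + 5·5 − k| / √34 = 11
|k − (−2)| = 11√34.

k = −2 ± 11√34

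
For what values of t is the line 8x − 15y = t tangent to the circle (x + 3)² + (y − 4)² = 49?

For a tangent, require d(centre, line) = r = 7.
|8·(−3) − 15·4 − t| / √289 = 7
|t − (−84)| = 7·17, so t = 35 or t = −203.

t = −203 or t = 35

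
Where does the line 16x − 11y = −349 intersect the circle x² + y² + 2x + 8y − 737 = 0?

(−28, −9) and (−6, 23)

From the line, y = (349 + 16x)/11. Substituting:
377x² + 12818x + 63336 = 0  ⟹  x² + 34x + 168 = 0
x = −6 or x = −28, giving (−6, 23) and (−28, −9).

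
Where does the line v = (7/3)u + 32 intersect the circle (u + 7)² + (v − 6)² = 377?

Substitute v = (96 + 7u)/3:
58u² + 1218u + 3132 = 0  ⟹  u² + 21u + 54 = 0
u = −3 or u = −18, giving (−3, 25) and (−18, −10).

(−18, −10) and (−3, 25)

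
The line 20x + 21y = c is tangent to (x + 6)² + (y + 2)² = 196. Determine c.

For a tangent, require d(centre, line) = r = 14.
|20·(−6) + 21·(−2) − c| / √841 = 14
|c − (−162)| = 14·29, so c = 244 or c = −568.

c = −568 or c = 244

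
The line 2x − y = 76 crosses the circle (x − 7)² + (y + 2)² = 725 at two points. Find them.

Express y = 2x − 76 and substitute into the circle:
5x² − 310x + 4800 = 0  ⟹  x² − 62x + 960 = 0
x = 32 or x = 30, giving (32, −12) and (30, −16).

(30, −16) and (32, −12)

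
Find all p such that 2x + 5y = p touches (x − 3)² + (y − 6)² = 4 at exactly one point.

The line touches the circle iff its distance from (3, 6) is 2:
|2·3 + 5·6 − p| / √29 = 2
|p − (36)| = 2√29.

p = 36 ± 2√29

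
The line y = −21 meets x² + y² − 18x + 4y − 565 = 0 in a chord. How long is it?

Centre (9, −2), r² = 650. Perpendicular distance d from centre to line = |19| / √1 = 19.
Chord = 2√(r² − d²) = 2·√(289) = 34.

34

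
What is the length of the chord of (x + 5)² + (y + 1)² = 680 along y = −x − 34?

24√2

The distance from (−5, −1) to the line is 28/√2, and r² = 680.
Half the chord is √(r² − d²) = √(288), so the full chord is 24√2.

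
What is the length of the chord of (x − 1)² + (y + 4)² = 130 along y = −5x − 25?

4√26

Centre (1, −4), r² = 130. Perpendicular distance d from centre to line = |26| / √26 = 26/√26.
Chord = 2√(r² − d²) = 2·√(104) = 4√26.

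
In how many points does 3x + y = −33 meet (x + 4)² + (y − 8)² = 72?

0

Substituting the line into the circle gives 10x² + 254x + 1625 = 0.
Δ = 64516 − 65000 = −484.
No real roots: the line does not meet the circle.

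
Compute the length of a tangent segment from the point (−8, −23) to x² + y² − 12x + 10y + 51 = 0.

The centre is (6, −5) and r = √10. The square of the distance from P to the centre is 196 + 324 = 520.
By the tangent–radius right angle, tangent length = √(|PO|² − r²) = √510.

√510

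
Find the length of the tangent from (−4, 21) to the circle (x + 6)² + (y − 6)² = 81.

With centre O = (−6, 6), |OP|² = 229 and r² = 81.
By the tangent–radius right angle, tangent length = √(|PO|² − r²) = √148 = 2√37.

2√37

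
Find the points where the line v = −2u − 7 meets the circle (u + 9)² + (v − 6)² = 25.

Substitute v = −2u − 7:
5u² + 70u + 225 = 0  ⟹  u² + 14u + 45 = 0
u = −5 or u = −9, giving (−5, 3) and (−9, 11).

(−9, 11) and (−5, 3)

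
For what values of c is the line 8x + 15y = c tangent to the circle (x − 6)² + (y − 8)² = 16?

For a tangent, require d(centre, line) = r = 4.
|8·6 + 15·8 − c| / √289 = 4
|c − (168)| = 4·17, so c = 236 or c = 100.

c = 100 or c = 236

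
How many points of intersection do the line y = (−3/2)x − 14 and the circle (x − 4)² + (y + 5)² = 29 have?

Substituting the line into the circle gives 13x² + 76x + 272 = 0.
Δ = 5776 − 14144 = −8368.
No real roots: the line does not meet the circle.

0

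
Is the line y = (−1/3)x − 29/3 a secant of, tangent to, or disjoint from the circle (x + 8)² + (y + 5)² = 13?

secant

Substituting the line into the circle gives 10x² + 172x + 655 = 0.
Δ = 29584 − 26200 = 3384.
Two real roots: the line is a secant.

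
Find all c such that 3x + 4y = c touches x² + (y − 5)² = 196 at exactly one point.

For a tangent, require d(centre, line) = r = 14.
|3·0 + 4·5 − c| / √25 = 14
|c − (20)| = 14·5, so c = 90 or c = −50.

c = −50 or c = 90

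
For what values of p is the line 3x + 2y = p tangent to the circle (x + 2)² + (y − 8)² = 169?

Tangency holds when the distance from the centre (−2, 8) to the line equals the radius 13:
|3·(−2) + 2·8 − p| / √13 = 13
|p − (10)| = 13√13.

p = 10 ± 13√13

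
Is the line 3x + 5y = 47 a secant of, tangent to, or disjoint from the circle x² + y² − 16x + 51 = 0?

Substituting the line into the circle gives 34x² − 682x + 3484 = 0.
Discriminant = (−682)² − 4·34·(3484) = −8700 < 0.
No real roots: the line does not meet the circle.

disjoint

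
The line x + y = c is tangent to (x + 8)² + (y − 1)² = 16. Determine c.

For a tangent, require d(centre, line) = r = 4.
|1·(−8) + 1·1 − c| / √2 = 4
|c − (−7)| = 4√2.

c = −7 ± 4√2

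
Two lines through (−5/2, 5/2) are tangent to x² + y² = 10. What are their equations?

Write the tangent as mx − y + (5/2 − m·(−5/2)) = 0 and set its distance from the centre to √10:
(5/2m − (−5/2))² = 10(m² + 1)
3m² − 10m + 3 = 0, so m = 1/3 or m = 3.
With m = 1/3: x − 3y = −10. With m = 3: 3x − y = −10.

x − 3y = −10 and 3x − y = −10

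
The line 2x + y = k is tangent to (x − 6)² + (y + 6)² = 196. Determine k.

For a tangent, require d(centre, line) = r = 14.
|2·6 + 1·(−6) − k| / √5 = 14
|k − (6)| = 14√5.

k = 6 ± 14√5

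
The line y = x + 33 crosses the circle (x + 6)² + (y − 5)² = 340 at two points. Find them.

From the line, y = x + 33. Substituting:
2x² + 68x + 480 = 0  ⟹  x² + 34x + 240 = 0
x = −10 or x = −24, giving (−10, 23) and (−24, 9).

(−24, 9) and (−10, 23)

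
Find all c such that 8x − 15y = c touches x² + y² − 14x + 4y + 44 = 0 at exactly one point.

Tangency holds when the distance from the centre (7, −2) to the line equals the radius 3:
|8·7 − 15·(−2) − c| / √289 = 3
|c − (86)| = 3·17, so c = 137 or c = 35.

c = 35 or c = 137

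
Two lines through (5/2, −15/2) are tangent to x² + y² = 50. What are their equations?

x − y = 10 and x + 7y = −50

A line y − (−15/2) = m(x − (5/2)) is tangent when its distance from (0, 0) is 5√2:
(−5/2m − (15/2))² = 50(m² + 1)
7m² − 6m − 1 = 0, so m = 1 or m = −1/7.
Through (5/2, −15/2) these give x − y = 10 and x + 7y = −50.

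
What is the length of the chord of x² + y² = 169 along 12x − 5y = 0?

Centre (0, 0), r² = 169. Perpendicular distance d from centre to line = |0| / √169 = 0/√169.
Half the chord is √(r² − d²) = √(169), so the full chord is 26.

26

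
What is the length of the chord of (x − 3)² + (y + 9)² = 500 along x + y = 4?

The distance from (3, −9) to the line is 10/√2, and r² = 500.
Half the chord is √(r² − d²) = √(450), so the full chord is 30√2.

30√2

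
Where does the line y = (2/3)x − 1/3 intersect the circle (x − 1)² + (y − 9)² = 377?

Express y = (−1 + 2x)/3 and substitute into the circle:
13x² − 130x − 2600 = 0  ⟹  x² − 10x − 200 = 0
x = 20 or x = −10, giving (20, 13) and (−10, −7).

(−10, −7) and (20, 13)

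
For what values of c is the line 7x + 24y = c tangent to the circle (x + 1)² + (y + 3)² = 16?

c = −179 or c = 21

The line touches the circle iff its distance from (−1, −3) is 4:
|7·(−1) + 24·(−3) − c| / √625 = 4
|c − (−79)| = 4·25, so c = 21 or c = −179.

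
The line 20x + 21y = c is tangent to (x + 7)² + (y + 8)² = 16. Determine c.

The line touches the circle iff its distance from (−7, −8) is 4:
|20·(−7) + 21·(−8) − c| / √841 = 4
|c − (−308)| = 4·29, so c = −192 or c = −424.

c = −424 or c = −192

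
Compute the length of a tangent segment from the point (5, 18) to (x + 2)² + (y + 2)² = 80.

The centre is (−2, −2) and r = 4√5. The square of the distance from P to the centre is 49 + 400 = 449.
The tangent meets the radius at right angles, so tangent² = |PO|² − r² = 449 − 80 = 369.

3√41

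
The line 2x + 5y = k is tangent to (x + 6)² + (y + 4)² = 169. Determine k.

The line touches the circle iff its distance from (−6, −4) is 13:
|2·(−6) + 5·(−4) − k| / √29 = 13
|k − (−32)| = 13√29.

k = −32 ± 13√29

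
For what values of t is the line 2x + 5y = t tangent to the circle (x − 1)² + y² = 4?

The line touches the circle iff its distance from (1, 0) is 2:
|2·1 + 5·0 − t| / √29 = 2
|t − (2)| = 2√29.

t = 2 ± 2√29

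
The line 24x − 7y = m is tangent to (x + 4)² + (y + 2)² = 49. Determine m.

m = −257 or m = 93

Tangency holds when the distance from the centre (−4, −2) to the line equals the radius 7:
|24·(−4) − 7·(−2) − m| / √625 = 7
|m − (−82)| = 7·25, so m = 93 or m = −257.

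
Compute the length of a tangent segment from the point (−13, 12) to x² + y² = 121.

8√3

With centre O = (0, 0), |OP|² = 313 and r² = 121.
The tangent meets the radius at right angles, so tangent² = |PO|² − r² = 313 − 121 = 192.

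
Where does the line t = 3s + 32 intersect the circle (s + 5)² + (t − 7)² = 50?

(−10, 2) and (−6, 14)

Substitute t = 3s + 32:
10s² + 160s + 600 = 0  ⟹  s² + 16s + 60 = 0
s = −6 or s = −10, giving (−6, 14) and (−10, 2).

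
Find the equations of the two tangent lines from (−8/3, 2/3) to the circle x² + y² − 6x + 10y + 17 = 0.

x + 4y = 0 and 4x + y = −10

Write the tangent as mx − y + (2/3 − m·(−8/3)) = 0 and set its distance from the centre to √17:
(17/3m − (−17/3))² = 17(m² + 1)
4m² + 17m + 4 = 0, so m = −1/4 or m = −4.
Through (−8/3, 2/3) these give x + 4y = 0 and 4x + y = −10.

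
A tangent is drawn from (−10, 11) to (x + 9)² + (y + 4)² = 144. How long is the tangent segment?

√82

With centre O = (−9, −4), |OP|² = 226 and r² = 144.
Power of the point: PT² = |PO|² − r² = 82, so PT = √82.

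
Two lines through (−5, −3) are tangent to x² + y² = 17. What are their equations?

x + 4y = −17 and 4x − y = −17

Let a tangent through (−5, −3) have slope m. Its distance from (0, 0) must equal √17:
[m·(5) − (3)]² = 17(m² + 1)
4m² − 15m − 4 = 0, so m = −1/4 or m = 4.
With m = −1/4: x + 4y = −17. With m = 4: 4x − y = −17.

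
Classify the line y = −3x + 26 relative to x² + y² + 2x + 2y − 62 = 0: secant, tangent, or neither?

Substituting the line into the circle gives 10x² − 160x + 666 = 0.
Δ = 25600 − 26640 = −1040.
No real roots: the line does not meet the circle.

neither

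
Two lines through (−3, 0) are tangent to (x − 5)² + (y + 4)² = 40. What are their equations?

A line y − (0) = m(x − (−3)) is tangent when its distance from (5, −4) is 2√10:
[m·(8) − (−4)]² = 40(m² + 1)
3m² + 8m − 3 = 0, so m = −3 or m = 1/3.
With m = −3: 3x + y = −9. With m = 1/3: x − 3y = −3.

3x + y = −9 and x − 3y = −3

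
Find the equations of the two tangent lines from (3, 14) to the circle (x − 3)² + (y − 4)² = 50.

x − y = −11 and x + y = 17

Write the tangent as mx − y + (14 − m·(3)) = 0 and set its distance from the centre to 5√2:
(0m − (−10))² = 50(m² + 1)
m² − 1 = 0, so m = 1 or m = −1.
With m = 1: x − y = −11. With m = −1: x + y = 17.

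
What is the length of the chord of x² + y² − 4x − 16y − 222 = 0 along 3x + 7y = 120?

Centre (2, 8), r² = 290. Perpendicular distance d from centre to line = |−58| / √58 = 58/√58.
Chord = 2√(r² − d²) = 2·√(232) = 4√58.

4√58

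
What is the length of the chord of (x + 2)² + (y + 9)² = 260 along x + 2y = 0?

12√5

Express y = (−x)/2 and substitute into the circle:
5x² − 20x − 700 = 0  ⟹  x² − 4x − 140 = 0
x = 14 or x = −10, giving (14, −7) and (−10, 5).
|(14, −7) − (−10, 5)| = √((24)² + (−12)²) = 12√5.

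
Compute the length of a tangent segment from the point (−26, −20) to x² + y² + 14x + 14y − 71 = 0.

With centre O = (−7, −7), |OP|² = 530 and r² = 169.
The tangent meets the radius at right angles, so tangent² = |PO|² − r² = 530 − 169 = 361.

19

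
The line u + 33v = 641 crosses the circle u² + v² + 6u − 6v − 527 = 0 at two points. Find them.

(−19, 20) and (14, 19)

Express v = (641 − u)/33 and substitute into the circle:
1090u² + 5450u − 289940 = 0  ⟹  u² + 5u − 266 = 0
u = 14 or u = −19, giving (14, 19) and (−19, 20).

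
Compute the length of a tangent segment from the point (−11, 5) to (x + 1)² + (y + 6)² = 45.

With centre O = (−1, −6), |OP|² = 221 and r² = 45.
The tangent meets the radius at right angles, so tangent² = |PO|² − r² = 221 − 45 = 176.

4√11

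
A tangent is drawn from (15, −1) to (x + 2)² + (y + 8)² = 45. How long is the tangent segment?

The centre is (−2, −8) and r = 3√5. The square of the distance from P to the centre is 289 + 49 = 338.
Power of the point: PT² = |PO|² − r² = 293, so PT = √293.

√293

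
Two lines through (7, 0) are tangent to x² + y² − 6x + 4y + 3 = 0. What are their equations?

3x − y = 21 and x + 3y = 7

A line y − (0) = m(x − (7)) is tangent when its distance from (3, −2) is √10:
(−4m − (−2))² = 10(m² + 1)
3m² − 8m − 3 = 0, so m = 3 or m = −1/3.
With m = 3: 3x − y = 21. With m = −1/3: x + 3y = 7.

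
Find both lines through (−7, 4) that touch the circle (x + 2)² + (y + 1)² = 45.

A line y − (4) = m(x − (−7)) is tangent when its distance from (−2, −1) is 3√5:
[m·(5) − (−5)]² = 45(m² + 1)
2m² − 5m + 2 = 0, so m = 2 or m = 1/2.
Through (−7, 4) these give 2x − y = −18 and x − 2y = −15.

2x − y = −18 and x − 2y = −15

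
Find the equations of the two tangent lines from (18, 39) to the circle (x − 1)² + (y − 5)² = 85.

A line y − (39) = m(x − (18)) is tangent when its distance from (1, 5) is √85:
(−17m − (−34))² = 85(m² + 1)
12m² − 68m + 63 = 0, so m = 9/2 or m = 7/6.
With m = 9/2: 9x − 2y = 84. With m = 7/6: 7x − 6y = −108.

9x − 2y = 84 and 7x − 6y = −108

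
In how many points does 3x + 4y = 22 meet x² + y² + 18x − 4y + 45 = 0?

0

Centre (−9, 2), r² = 40. Distance² from centre to line = (−41)²/25 = 1681/25.
Since d² > r², the line lies outside the circle.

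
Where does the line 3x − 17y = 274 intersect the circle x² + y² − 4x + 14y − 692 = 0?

(−22, −20) and (29, −11)

Express y = (−274 + 3x)/17 and substitute into the circle:
298x² − 2086x − 190124 = 0  ⟹  x² − 7x − 638 = 0
x = 29 or x = −22, giving (29, −11) and (−22, −20).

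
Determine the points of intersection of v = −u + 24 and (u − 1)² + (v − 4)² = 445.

Express v = −u + 24 and substitute into the circle:
2u² − 42u − 44 = 0  ⟹  u² − 21u − 22 = 0
u = 22 or u = −1, giving (22, 2) and (−1, 25).

(−1, 25) and (22, 2)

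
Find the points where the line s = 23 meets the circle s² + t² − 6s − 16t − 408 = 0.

(23, −1) and (23, 17)

The line gives s = 23. Substituting into the circle:
t² − 16t − 17 = 0
t = 17 or t = −1, giving (23, 17) and (23, −1).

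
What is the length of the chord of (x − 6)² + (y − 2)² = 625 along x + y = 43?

5√2

The distance from (6, 2) to the line is 35/√2, and r² = 625.
Chord = 2√(r² − d²) = 2·√(25/2) = 5√2.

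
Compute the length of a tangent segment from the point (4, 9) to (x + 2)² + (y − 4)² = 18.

√43

Centre (−2, 4), r² = 18. |PO|² = (6)² + (5)² = 61.
By the tangent–radius right angle, tangent length = √(|PO|² − r²) = √43.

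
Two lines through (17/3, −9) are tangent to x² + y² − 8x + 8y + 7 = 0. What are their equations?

y = −9 and 3x − 4y = 53

Write the tangent as mx − y + (−9 − m·(17/3)) = 0 and set its distance from the centre to 5:
[m·(−5/3) − (5)]² = 25(m² + 1)
4m² − 3m = 0, so m = 0 or m = 3/4.
Through (17/3, −9) these give y = −9 and 3x − 4y = 53.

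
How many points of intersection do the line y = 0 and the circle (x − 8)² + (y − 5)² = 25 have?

Centre (8, 5), r² = 25. Distance² from centre to line = (5)² = 25.
Since d² = r², the line is tangent.

1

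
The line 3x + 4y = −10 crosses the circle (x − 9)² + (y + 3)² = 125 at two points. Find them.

(−2, −1) and (14, −13)

From the line, y = (−10 − 3x)/4. Substituting:
25x² − 300x − 700 = 0  ⟹  x² − 12x − 28 = 0
x = 14 or x = −2, giving (14, −13) and (−2, −1).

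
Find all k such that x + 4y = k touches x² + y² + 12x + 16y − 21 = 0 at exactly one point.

Tangency holds when the distance from the centre (−6, −8) to the line equals the radius 11:
|1·(−6) + 4·(−8) − k| / √17 = 11
|k − (−38)| = 11√17.

k = −38 ± 11√17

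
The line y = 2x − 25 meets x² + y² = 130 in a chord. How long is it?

2√5

Centre (0, 0), r² = 130. Perpendicular distance d from centre to line = |−25| / √5 = 25/√5.
Chord = 2√(r² − d²) = 2·√(5) = 2√5.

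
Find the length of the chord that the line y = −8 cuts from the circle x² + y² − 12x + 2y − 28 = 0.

The distance from (6, −1) to the line is 7, and r² = 65.
Chord = 2√(r² − d²) = 2·√(16) = 8.

8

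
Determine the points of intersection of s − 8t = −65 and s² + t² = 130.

(−9, 7) and (7, 9)

From the line, t = (65 + s)/8. Substituting:
65s² + 130s − 4095 = 0  ⟹  s² + 2s − 63 = 0
s = 7 or s = −9, giving (7, 9) and (−9, 7).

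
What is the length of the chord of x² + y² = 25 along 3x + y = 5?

3√10

Centre (0, 0), r² = 25. Perpendicular distance d from centre to line = |−5| / √10 = 5/√10.
Half the chord is √(r² − d²) = √(45/2), so the full chord is 3√10.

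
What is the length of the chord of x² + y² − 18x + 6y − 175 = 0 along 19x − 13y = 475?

Substitute y = (−475 + 19x)/13:
530x² − 19610x + 159000 = 0  ⟹  x² − 37x + 300 = 0
x = 25 or x = 12, giving (25, 0) and (12, −19).
Chord length = distance between (25, 0) and (12, −19) = √530 = √530.

√530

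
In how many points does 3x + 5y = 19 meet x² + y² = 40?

2

Centre (0, 0), r² = 40. Distance² from centre to line = (−19)²/34 = 361/34.
Since d² < r², the line cuts the circle twice.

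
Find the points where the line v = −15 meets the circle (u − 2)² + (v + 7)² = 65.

Substitute v = −15:
u² − 4u + 3 = 0
u = 3 or u = 1, giving (3, −15) and (1, −15).

(1, −15) and (3, −15)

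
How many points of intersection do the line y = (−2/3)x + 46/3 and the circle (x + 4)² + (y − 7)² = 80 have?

0

Centre (−4, 7), r² = 80. Distance² from centre to line = (−33)²/13 = 1089/13.
Since d² > r², the line lies outside the circle.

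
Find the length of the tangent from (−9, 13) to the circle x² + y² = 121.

Centre (0, 0), r² = 121. |PO|² = (−9)² + (13)² = 250.
By the tangent–radius right angle, tangent length = √(|PO|² − r²) = √129.

√129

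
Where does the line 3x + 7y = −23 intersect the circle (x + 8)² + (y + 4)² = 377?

From the line, y = (−23 − 3x)/7. Substituting:
58x² + 754x − 15312 = 0  ⟹  x² + 13x − 264 = 0
x = 11 or x = −24, giving (11, −8) and (−24, 7).

(−24, 7) and (11, −8)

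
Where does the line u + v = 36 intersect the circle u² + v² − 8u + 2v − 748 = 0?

Express v = −u + 36 and substitute into the circle:
2u² − 82u + 620 = 0  ⟹  u² − 41u + 310 = 0
u = 31 or u = 10, giving (31, 5) and (10, 26).

(10, 26) and (31, 5)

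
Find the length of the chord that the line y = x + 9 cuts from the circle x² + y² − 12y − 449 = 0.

Express y = x + 9 and substitute into the circle:
2x² + 6x − 476 = 0  ⟹  x² + 3x − 238 = 0
x = 14 or x = −17, giving (14, 23) and (−17, −8).
Chord length = distance between (14, 23) and (−17, −8) = √1922 = 31√2.

31√2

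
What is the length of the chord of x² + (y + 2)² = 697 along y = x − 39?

Centre (0, −2), r² = 697. Perpendicular distance d from centre to line = |−37| / √2 = 37/√2.
Chord = 2√(r² − d²) = 2·√(25/2) = 5√2.

5√2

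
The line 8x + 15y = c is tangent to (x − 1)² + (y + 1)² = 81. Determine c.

The line touches the circle iff its distance from (1, −1) is 9:
|8·1 + 15·(−1) − c| / √289 = 9
|c − (−7)| = 9·17, so c = 146 or c = −160.

c = −160 or c = 146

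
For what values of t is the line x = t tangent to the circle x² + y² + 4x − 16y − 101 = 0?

Tangency holds when the distance from the centre (−2, 8) to the line equals the radius 13:
|1·(−2) + 0·8 − t| / √1 = 13
|t − (−2)| = 13, so t = 11 or t = −15.

t = −15 or t = 11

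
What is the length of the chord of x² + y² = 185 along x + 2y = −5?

The distance from (0, 0) to the line is 5/√5, and r² = 185.
Chord = 2√(r² − d²) = 2·√(180) = 12√5.

12√5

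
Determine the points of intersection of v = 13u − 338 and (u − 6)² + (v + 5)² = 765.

(24, −26) and (27, 13)

Express v = 13u − 338 and substitute into the circle:
170u² − 8670u + 110160 = 0  ⟹  u² − 51u + 648 = 0
u = 27 or u = 24, giving (27, 13) and (24, −26).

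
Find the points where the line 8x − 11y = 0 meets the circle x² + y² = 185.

Express y = (8x)/11 and substitute into the circle:
185x² − 22385 = 0  ⟹  x² − 121 = 0
x = 11 or x = −11, giving (11, 8) and (−11, −8).

(−11, −8) and (11, 8)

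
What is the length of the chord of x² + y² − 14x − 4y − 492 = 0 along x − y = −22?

19√2

Substitute y = x + 22:
2x² + 26x − 96 = 0  ⟹  x² + 13x − 48 = 0
x = 3 or x = −16, giving (3, 25) and (−16, 6).
|(3, 25) − (−16, 6)| = √((19)² + (19)²) = 19√2.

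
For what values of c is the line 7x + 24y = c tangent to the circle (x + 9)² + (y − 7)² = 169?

For a tangent, require d(centre, line) = r = 13.
|7·(−9) + 24·7 − c| / √625 = 13
|c − (105)| = 13·25, so c = 430 or c = −220.

c = −220 or c = 430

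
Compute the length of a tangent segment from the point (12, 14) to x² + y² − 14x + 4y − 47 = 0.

The centre is (7, −2) and r = 10. The square of the distance from P to the centre is 25 + 256 = 281.
Power of the point: PT² = |PO|² − r² = 181, so PT = √181.

√181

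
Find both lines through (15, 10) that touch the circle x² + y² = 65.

Let a tangent through (15, 10) have slope m. Its distance from (0, 0) must equal √65:
[m·(−15) − (−10)]² = 65(m² + 1)
32m² − 60m + 7 = 0, so m = 7/4 or m = 1/8.
With m = 7/4: 7x − 4y = 65. With m = 1/8: x − 8y = −65.

7x − 4y = 65 and x − 8y = −65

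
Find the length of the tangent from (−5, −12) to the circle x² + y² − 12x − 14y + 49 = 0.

√446

Centre (6, 7), r² = 36. |PO|² = (−11)² + (−19)² = 482.
The tangent meets the radius at right angles, so tangent² = |PO|² − r² = 482 − 36 = 446.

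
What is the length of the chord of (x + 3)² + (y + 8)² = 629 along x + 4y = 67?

2√17

The distance from (−3, −8) to the line is 102/√17, and r² = 629.
Half the chord is √(r² − d²) = √(17), so the full chord is 2√17.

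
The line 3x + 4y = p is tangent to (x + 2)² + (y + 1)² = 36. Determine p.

p = −40 or p = 20

The line touches the circle iff its distance from (−2, −1) is 6:
|3·(−2) + 4·(−1) − p| / √25 = 6
|p − (−10)| = 6·5, so p = 20 or p = −40.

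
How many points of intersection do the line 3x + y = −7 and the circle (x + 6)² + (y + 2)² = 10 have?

Substituting the line into the circle gives 10x² + 42x + 51 = 0.
Δ = 1764 − 2040 = −276.
No real roots: the line does not meet the circle.

0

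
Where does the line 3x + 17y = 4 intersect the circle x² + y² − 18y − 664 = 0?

(−27, 5) and (24, −4)

Substitute y = (4 − 3x)/17:
298x² + 894x − 193104 = 0  ⟹  x² + 3x − 648 = 0
x = 24 or x = −27, giving (24, −4) and (−27, 5).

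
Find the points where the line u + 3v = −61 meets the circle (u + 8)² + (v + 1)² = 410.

(−25, −12) and (−1, −20)

From the line, v = (−61 − u)/3. Substituting:
10u² + 260u + 250 = 0  ⟹  u² + 26u + 25 = 0
u = −1 or u = −25, giving (−1, −20) and (−25, −12).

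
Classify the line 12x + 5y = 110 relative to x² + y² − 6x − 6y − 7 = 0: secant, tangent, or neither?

Substituting the line into the circle gives 169x² − 2430x + 8625 = 0.
Δ = 5904900 − 5830500 = 74400.
Two real roots: the line is a secant.

secant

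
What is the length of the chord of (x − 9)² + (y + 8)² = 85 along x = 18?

4

The line gives x = 18. Substituting into the circle:
y² + 16y + 60 = 0
y = −6 or y = −10, giving (18, −6) and (18, −10).
|(18, −6) − (18, −10)| = √((0)² + (4)²) = 4.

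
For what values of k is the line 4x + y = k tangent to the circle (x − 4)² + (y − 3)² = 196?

k = 19 ± 14√17

The line touches the circle iff its distance from (4, 3) is 14:
|4·4 + 1·3 − k| / √17 = 14
|k − (19)| = 14√17.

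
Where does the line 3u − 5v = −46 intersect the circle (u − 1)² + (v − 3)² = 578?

Substitute v = (46 + 3u)/5:
34u² + 136u − 13464 = 0  ⟹  u² + 4u − 396 = 0
u = 18 or u = −22, giving (18, 20) and (−22, −4).

(−22, −4) and (18, 20)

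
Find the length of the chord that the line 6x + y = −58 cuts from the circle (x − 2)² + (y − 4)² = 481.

Centre (2, 4), r² = 481. Perpendicular distance d from centre to line = |74| / √37 = 74/√37.
Half the chord is √(r² − d²) = √(333), so the full chord is 6√37.

6√37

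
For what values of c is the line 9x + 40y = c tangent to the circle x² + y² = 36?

Tangency holds when the distance from the centre (0, 0) to the line equals the radius 6:
|9·0 + 40·0 − c| / √1681 = 6
|c| = 6·41, so c = 246 or c = −246.

c = −246 or c = 246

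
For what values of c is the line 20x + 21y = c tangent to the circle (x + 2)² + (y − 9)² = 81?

Tangency holds when the distance from the centre (−2, 9) to the line equals the radius 9:
|20·(−2) + 21·9 − c| / √841 = 9
|c − (149)| = 9·29, so c = 410 or c = −112.

c = −112 or c = 410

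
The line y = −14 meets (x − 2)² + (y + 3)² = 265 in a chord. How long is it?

24

Substitute y = −14:
x² − 4x − 140 = 0
x = 14 or x = −10, giving (14, −14) and (−10, −14).
|(14, −14) − (−10, −14)| = √((24)² + (0)²) = 24.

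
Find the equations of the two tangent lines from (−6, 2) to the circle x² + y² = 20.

Write the tangent as mx − y + (2 − m·(−6)) = 0 and set its distance from the centre to 2√5:
(6m − (−2))² = 20(m² + 1)
2m² + 3m − 2 = 0, so m = −2 or m = 1/2.
Through (−6, 2) these give 2x + y = −10 and x − 2y = −10.

2x + y = −10 and x − 2y = −10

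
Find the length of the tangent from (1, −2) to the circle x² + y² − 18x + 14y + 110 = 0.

√69

The centre is (9, −7) and r = 2√5. The square of the distance from P to the centre is 64 + 25 = 89.
The tangent meets the radius at right angles, so tangent² = |PO|² − r² = 89 − 20 = 69.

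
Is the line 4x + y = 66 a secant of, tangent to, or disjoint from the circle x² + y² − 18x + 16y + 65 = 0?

Substituting the line into the circle gives 17x² − 610x + 5477 = 0.
Discriminant = (−610)² − 4·17·(5477) = −336 < 0.
No real roots: the line does not meet the circle.

disjoint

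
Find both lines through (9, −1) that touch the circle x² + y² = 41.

Write the tangent as mx − y + (−1 − m·(9)) = 0 and set its distance from the centre to √41:
[m·(−9) − (1)]² = 41(m² + 1)
20m² + 9m − 20 = 0, so m = −5/4 or m = 4/5.
With m = −5/4: 5x + 4y = 41. With m = 4/5: 4x − 5y = 41.

5x + 4y = 41 and 4x − 5y = 41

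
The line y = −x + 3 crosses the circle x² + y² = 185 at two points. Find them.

Express y = −x + 3 and substitute into the circle:
2x² − 6x − 176 = 0  ⟹  x² − 3x − 88 = 0
x = 11 or x = −8, giving (11, −8) and (−8, 11).

(−8, 11) and (11, −8)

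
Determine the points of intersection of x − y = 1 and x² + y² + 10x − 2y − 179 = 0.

Express y = x − 1 and substitute into the circle:
2x² + 6x − 176 = 0  ⟹  x² + 3x − 88 = 0
x = 8 or x = −11, giving (8, 7) and (−11, −12).

(−11, −12) and (8, 7)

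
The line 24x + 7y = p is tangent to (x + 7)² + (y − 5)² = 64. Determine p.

p = −333 or p = 67

For a tangent, require d(centre, line) = r = 8.
|24·(−7) + 7·5 − p| / √625 = 8
|p − (−133)| = 8·25, so p = 67 or p = −333.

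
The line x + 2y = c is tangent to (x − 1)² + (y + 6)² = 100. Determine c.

c = −11 ± 10√5

Tangency holds when the distance from the centre (1, −6) to the line equals the radius 10:
|1·1 + 2·(−6) − c| / √5 = 10
|c − (−11)| = 10√5.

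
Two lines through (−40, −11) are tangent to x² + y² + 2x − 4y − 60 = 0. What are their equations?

x − 8y = 48 and 4x − 7y = −83

Write the tangent as mx − y + (−11 − m·(−40)) = 0 and set its distance from the centre to √65:
(39m − (13))² = 65(m² + 1)
56m² − 39m + 4 = 0, so m = 1/8 or m = 4/7.
Through (−40, −11) these give x − 8y = 48 and 4x − 7y = −83.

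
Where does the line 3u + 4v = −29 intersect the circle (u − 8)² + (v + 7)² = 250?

Substitute v = (−29 − 3u)/4:
25u² − 250u − 2975 = 0  ⟹  u² − 10u − 119 = 0
u = 17 or u = −7, giving (17, −20) and (−7, −2).

(−7, −2) and (17, −20)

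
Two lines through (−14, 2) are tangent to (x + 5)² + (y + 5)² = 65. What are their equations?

Write the tangent as mx − y + (2 − m·(−14)) = 0 and set its distance from the centre to √65:
[m·(9) − (−7)]² = 65(m² + 1)
8m² + 63m − 8 = 0, so m = −8 or m = 1/8.
Through (−14, 2) these give 8x + y = −110 and x − 8y = −30.

8x + y = −110 and x − 8y = −30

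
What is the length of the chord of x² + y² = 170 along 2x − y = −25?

From the line, y = 2x + 25. Substituting:
5x² + 100x + 455 = 0  ⟹  x² + 20x + 91 = 0
x = −7 or x = −13, giving (−7, 11) and (−13, −1).
Chord length = distance between (−7, 11) and (−13, −1) = √180 = 6√5.

6√5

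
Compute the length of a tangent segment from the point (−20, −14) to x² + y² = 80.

2√129

Centre (0, 0), r² = 80. |PO|² = (−20)² + (−14)² = 596.
Power of the point: PT² = |PO|² − r² = 516, so PT = 2√129.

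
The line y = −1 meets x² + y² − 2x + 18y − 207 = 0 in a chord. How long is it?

30

From the line, y = −1. Substituting:
x² − 2x − 224 = 0
x = 16 or x = −14, giving (16, −1) and (−14, −1).
Chord length = distance between (16, −1) and (−14, −1) = √900 = 30.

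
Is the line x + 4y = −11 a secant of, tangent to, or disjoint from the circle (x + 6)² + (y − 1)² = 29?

secant

Centre (−6, 1), r² = 29. Distance² from centre to line = (9)²/17 = 81/17.
Since d² < r², the line cuts the circle twice.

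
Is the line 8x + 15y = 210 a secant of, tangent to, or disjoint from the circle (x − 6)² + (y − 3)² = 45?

disjoint

Substituting the line into the circle gives 289x² − 5340x + 25200 = 0.
Discriminant = (−5340)² − 4·289·(25200) = −615600 < 0.
No real roots: the line does not meet the circle.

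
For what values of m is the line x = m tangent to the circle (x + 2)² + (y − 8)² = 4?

For a tangent, require d(centre, line) = r = 2.
|1·(−2) + 0·8 − m| / √1 = 2
|m − (−2)| = 2, so m = 0 or m = −4.

m = −4 or m = 0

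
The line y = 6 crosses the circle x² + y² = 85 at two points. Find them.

(−7, 6) and (7, 6)

From the line, y = 6. Substituting:
x² − 49 = 0
x = 7 or x = −7, giving (7, 6) and (−7, 6).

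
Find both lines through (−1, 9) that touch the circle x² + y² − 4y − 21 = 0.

A line y − (9) = m(x − (−1)) is tangent when its distance from (0, 2) is 5:
[m·(1) − (−7)]² = 25(m² + 1)
12m² − 7m − 12 = 0, so m = −3/4 or m = 4/3.
With m = −3/4: 3x + 4y = 33. With m = 4/3: 4x − 3y = −31.

3x + 4y = 33 and 4x − 3y = −31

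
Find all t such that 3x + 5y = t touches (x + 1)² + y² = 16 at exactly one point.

Tangency holds when the distance from the centre (−1, 0) to the line equals the radius 4:
|3·(−1) + 5·0 − t| / √34 = 4
|t − (−3)| = 4√34.

t = −3 ± 4√34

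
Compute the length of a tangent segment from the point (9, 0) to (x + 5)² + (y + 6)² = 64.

2√42

With centre O = (−5, −6), |OP|² = 232 and r² = 64.
Power of the point: PT² = |PO|² − r² = 168, so PT = 2√42.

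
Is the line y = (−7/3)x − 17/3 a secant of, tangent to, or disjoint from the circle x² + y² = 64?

d² = (7·0 + 3·0 − (−17))²/58 = 289/58; r² = 64.
Since d² < r², the line cuts the circle twice.

secant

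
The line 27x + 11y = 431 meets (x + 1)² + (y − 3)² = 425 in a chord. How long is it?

5√34

Express y = (431 − 27x)/11 and substitute into the circle:
850x² − 21250x + 107100 = 0  ⟹  x² − 25x + 126 = 0
x = 18 or x = 7, giving (18, −5) and (7, 22).
|(18, −5) − (7, 22)| = √((11)² + (−27)²) = 5√34.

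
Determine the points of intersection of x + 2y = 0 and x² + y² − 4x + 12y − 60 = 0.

Substitute y = (−x)/2:
5x² − 40x − 240 = 0  ⟹  x² − 8x − 48 = 0
x = 12 or x = −4, giving (12, −6) and (−4, 2).

(−4, 2) and (12, −6)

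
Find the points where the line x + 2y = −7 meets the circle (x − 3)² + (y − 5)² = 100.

(−5, −1) and (3, −5)

Express y = (−7 − x)/2 and substitute into the circle:
5x² + 10x − 75 = 0  ⟹  x² + 2x − 15 = 0
x = 3 or x = −5, giving (3, −5) and (−5, −1).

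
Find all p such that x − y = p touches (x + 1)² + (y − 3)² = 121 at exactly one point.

p = −4 ± 11√2

Tangency holds when the distance from the centre (−1, 3) to the line equals the radius 11:
|1·(−1) − 1·3 − p| / √2 = 11
|p − (−4)| = 11√2.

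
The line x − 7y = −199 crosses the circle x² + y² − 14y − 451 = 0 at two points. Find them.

(−10, 27) and (4, 29)

Substitute y = (199 + x)/7:
50x² + 300x − 2000 = 0  ⟹  x² + 6x − 40 = 0
x = 4 or x = −10, giving (4, 29) and (−10, 27).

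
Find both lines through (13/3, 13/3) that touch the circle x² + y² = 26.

5x + y = 26 and x + 5y = 26

Write the tangent as mx − y + (13/3 − m·(13/3)) = 0 and set its distance from the centre to √26:
[m·(−13/3) − (−13/3)]² = 26(m² + 1)
5m² + 26m + 5 = 0, so m = −5 or m = −1/5.
With m = −5: 5x + y = 26. With m = −1/5: x + 5y = 26.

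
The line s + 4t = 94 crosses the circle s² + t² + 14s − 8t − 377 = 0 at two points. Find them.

Substitute t = (94 − s)/4:
17s² + 68s − 204 = 0  ⟹  s² + 4s − 12 = 0
s = 2 or s = −6, giving (2, 23) and (−6, 25).

(−6, 25) and (2, 23)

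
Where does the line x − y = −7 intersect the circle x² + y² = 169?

(−12, −5) and (5, 12)

Substitute y = x + 7:
2x² + 14x − 120 = 0  ⟹  x² + 7x − 60 = 0
x = 5 or x = −12, giving (5, 12) and (−12, −5).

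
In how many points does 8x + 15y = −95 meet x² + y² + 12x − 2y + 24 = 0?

0

Centre (−6, 1), r² = 13. Distance² from centre to line = (62)²/289 = 3844/289.
Since d² > r², the line lies outside the circle.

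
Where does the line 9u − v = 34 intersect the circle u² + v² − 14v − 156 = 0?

From the line, v = 9u − 34. Substituting:
82u² − 738u + 1476 = 0  ⟹  u² − 9u + 18 = 0
u = 6 or u = 3, giving (6, 20) and (3, −7).

(3, −7) and (6, 20)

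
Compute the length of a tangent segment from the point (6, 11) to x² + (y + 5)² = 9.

√283

With centre O = (0, −5), |OP|² = 292 and r² = 9.
The tangent meets the radius at right angles, so tangent² = |PO|² − r² = 292 − 9 = 283.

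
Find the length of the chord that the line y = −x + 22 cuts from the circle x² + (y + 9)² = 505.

7√2

The distance from (0, −9) to the line is 31/√2, and r² = 505.
Chord = 2√(r² − d²) = 2·√(49/2) = 7√2.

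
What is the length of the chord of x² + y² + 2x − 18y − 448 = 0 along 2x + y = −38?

Express y = −2x − 38 and substitute into the circle:
5x² + 190x + 1680 = 0  ⟹  x² + 38x + 336 = 0
x = −14 or x = −24, giving (−14, −10) and (−24, 10).
Chord length = distance between (−14, −10) and (−24, 10) = √500 = 10√5.

10√5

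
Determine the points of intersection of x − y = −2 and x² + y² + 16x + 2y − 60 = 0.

(−13, −11) and (2, 4)

From the line, y = x + 2. Substituting:
2x² + 22x − 52 = 0  ⟹  x² + 11x − 26 = 0
x = 2 or x = −13, giving (2, 4) and (−13, −11).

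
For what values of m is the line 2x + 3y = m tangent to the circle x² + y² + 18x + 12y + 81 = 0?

Tangency holds when the distance from the centre (−9, −6) to the line equals the radius 6:
|2·(−9) + 3·(−6) − m| / √13 = 6
|m − (−36)| = 6√13.

m = −36 ± 6√13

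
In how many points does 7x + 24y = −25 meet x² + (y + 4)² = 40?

Centre (0, −4), r² = 40. Distance² from centre to line = (−71)²/625 = 5041/625.
Since d² < r², the line cuts the circle twice.

2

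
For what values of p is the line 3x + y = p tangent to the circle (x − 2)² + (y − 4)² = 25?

For a tangent, require d(centre, line) = r = 5.
|3·2 + 1·4 − p| / √10 = 5
|p − (10)| = 5√10.

p = 10 ± 5√10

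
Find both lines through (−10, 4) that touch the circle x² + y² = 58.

3x − 7y = −58 and 7x + 3y = −58

A line y − (4) = m(x − (−10)) is tangent when its distance from (0, 0) is √58:
[m·(10) − (−4)]² = 58(m² + 1)
21m² + 40m − 21 = 0, so m = 3/7 or m = −7/3.
With m = 3/7: 3x − 7y = −58. With m = −7/3: 7x + 3y = −58.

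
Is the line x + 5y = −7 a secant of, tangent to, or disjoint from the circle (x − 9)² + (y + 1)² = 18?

secant

Substituting the line into the circle gives 26x² − 446x + 1579 = 0.
Discriminant = (−446)² − 4·26·(1579) = 34700 > 0.
Two real roots: the line is a secant.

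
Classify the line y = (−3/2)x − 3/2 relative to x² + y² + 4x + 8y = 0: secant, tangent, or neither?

Substituting the line into the circle gives 13x² − 14x − 39 = 0.
Discriminant = (−14)² − 4·13·(−39) = 2224 > 0.
Two real roots: the line is a secant.

secant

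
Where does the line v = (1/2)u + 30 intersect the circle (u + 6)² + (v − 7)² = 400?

Express v = (60 + u)/2 and substitute into the circle:
5u² + 140u + 660 = 0  ⟹  u² + 28u + 132 = 0
u = −6 or u = −22, giving (−6, 27) and (−22, 19).

(−22, 19) and (−6, 27)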